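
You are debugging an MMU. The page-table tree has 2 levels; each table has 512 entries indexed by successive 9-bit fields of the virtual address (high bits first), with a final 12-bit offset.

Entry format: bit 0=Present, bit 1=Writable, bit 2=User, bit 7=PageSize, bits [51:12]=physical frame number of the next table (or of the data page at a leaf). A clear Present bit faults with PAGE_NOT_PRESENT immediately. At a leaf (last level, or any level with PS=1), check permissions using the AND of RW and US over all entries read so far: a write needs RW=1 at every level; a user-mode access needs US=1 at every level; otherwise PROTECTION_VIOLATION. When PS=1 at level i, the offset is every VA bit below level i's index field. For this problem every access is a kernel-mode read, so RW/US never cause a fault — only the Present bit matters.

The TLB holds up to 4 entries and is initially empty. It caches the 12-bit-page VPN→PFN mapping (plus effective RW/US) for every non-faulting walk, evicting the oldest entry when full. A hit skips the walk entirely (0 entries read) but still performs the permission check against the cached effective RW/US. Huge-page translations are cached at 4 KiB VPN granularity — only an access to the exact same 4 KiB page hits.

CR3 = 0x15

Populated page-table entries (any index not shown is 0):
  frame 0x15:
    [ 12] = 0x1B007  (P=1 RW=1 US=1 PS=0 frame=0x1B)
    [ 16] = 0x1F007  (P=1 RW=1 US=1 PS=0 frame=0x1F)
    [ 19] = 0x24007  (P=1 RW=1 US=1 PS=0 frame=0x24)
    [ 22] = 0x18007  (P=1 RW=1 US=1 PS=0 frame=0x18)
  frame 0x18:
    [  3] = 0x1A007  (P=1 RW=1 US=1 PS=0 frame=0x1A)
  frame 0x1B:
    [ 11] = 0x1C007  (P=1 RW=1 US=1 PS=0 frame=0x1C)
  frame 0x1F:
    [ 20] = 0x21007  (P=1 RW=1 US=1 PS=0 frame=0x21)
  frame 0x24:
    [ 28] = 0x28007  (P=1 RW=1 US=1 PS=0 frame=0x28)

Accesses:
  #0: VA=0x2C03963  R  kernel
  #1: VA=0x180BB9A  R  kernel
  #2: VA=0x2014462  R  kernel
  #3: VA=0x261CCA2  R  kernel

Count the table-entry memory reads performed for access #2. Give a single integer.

Trace:
#0 VA=0x2C03963 (r,kernel):
  [0] read 0x15 idx=22: raw=0x18007 flags P=1 W=1 U=1 S=0
  [1] read 0x18 idx=3: raw=0x1A007 flags P=1 W=1 U=1 S=0
  → PA=0x1A963  (2 entries read)
#1 VA=0x180BB9A (r,kernel):
  [0] read 0x15 idx=12: raw=0x1B007 flags P=1 W=1 U=1 S=0
  [1] read 0x1B idx=11: raw=0x1C007 flags P=1 W=1 U=1 S=0
  → PA=0x1CB9A  (2 entries read)
#2 VA=0x2014462 (r,kernel):
  [0] read 0x15 idx=16: raw=0x1F007 flags P=1 W=1 U=1 S=0
  [1] read 0x1F idx=20: raw=0x21007 flags P=1 W=1 U=1 S=0
  → PA=0x21462  (2 entries read)
#3 VA=0x261CCA2 (r,kernel):
  [0] read 0x15 idx=19: raw=0x24007 flags P=1 W=1 U=1 S=0
  [1] read 0x24 idx=28: raw=0x28007 flags P=1 W=1 U=1 S=0
  → PA=0x28CA2  (2 entries read)

Entries read for #2: 2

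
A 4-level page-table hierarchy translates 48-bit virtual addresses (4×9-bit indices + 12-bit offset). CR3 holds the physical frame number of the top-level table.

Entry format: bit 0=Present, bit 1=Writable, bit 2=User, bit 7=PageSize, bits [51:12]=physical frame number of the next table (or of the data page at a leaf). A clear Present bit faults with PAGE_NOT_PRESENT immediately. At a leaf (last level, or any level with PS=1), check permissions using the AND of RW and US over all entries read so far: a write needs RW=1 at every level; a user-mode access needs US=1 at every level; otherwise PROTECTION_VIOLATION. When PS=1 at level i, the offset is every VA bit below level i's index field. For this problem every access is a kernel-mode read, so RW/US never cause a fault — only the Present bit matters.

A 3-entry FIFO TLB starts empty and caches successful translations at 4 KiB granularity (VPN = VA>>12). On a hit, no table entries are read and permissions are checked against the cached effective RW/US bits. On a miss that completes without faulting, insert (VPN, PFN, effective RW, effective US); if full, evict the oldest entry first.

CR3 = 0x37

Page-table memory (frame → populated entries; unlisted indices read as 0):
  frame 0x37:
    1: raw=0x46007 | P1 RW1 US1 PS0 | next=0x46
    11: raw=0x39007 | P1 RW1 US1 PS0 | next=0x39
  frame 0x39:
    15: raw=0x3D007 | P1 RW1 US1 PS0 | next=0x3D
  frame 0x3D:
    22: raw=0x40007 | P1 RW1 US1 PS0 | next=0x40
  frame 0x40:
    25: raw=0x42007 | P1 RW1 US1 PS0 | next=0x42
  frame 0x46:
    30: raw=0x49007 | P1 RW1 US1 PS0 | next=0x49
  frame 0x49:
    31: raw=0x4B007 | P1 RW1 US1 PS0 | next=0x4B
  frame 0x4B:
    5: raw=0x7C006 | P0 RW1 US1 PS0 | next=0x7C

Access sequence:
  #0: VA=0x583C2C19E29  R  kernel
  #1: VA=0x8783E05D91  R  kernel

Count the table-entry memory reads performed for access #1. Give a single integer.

Walk each access:
#0 VA=0x583C2C19E29 (r,kernel):
  [0] read 0x37 idx=11: raw=0x39007 flags P=1 W=1 U=1 S=0
  [1] read 0x39 idx=15: raw=0x3D007 flags P=1 W=1 U=1 S=0
  [2] read 0x3D idx=22: raw=0x40007 flags P=1 W=1 U=1 S=0
  [3] read 0x40 idx=25: raw=0x42007 flags P=1 W=1 U=1 S=0
  → PA=0x42E29  (4 entries read)
#1 VA=0x8783E05D91 (r,kernel):
  [0] read 0x37 idx=1: raw=0x46007 flags P=1 W=1 U=1 S=0
  [1] read 0x46 idx=30: raw=0x49007 flags P=1 W=1 U=1 S=0
  [2] read 0x49 idx=31: raw=0x4B007 flags P=1 W=1 U=1 S=0
  [3] read 0x4B idx=5: raw=0x7C006 flags P=0 W=1 U=1 S=0
  ⇒ fault: PAGE_NOT_PRESENT  — 4 lookups

Entries read for #1: 4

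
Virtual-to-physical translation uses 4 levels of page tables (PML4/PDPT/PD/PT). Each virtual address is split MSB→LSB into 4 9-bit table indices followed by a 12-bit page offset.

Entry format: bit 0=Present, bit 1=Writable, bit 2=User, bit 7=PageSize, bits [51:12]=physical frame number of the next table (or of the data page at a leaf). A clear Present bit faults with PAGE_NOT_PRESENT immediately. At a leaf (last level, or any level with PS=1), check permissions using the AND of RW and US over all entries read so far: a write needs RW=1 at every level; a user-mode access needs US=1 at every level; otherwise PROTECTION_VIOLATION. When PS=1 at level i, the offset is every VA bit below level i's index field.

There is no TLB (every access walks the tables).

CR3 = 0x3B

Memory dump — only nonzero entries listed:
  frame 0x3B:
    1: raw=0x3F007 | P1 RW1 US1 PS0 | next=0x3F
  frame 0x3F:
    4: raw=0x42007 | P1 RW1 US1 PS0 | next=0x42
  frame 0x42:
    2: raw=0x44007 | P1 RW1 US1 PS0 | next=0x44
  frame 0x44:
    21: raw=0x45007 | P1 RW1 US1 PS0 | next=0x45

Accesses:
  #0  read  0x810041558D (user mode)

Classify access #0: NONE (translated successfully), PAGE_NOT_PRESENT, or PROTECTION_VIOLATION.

Per-access translation:
#0 VA=0x810041558D (r,user):
  L0 @0x3B[1] → 0x3F007  P=1,RW=1,US=1,PS=0
  L1 @0x3F[4] → 0x42007  P=1,RW=1,US=1,PS=0
  L2 @0x42[2] → 0x44007  P=1,RW=1,US=1,PS=0
  L3 @0x44[21] → 0x45007  P=1,RW=1,US=1,PS=0
  → PA=0x4558D  (4 entries read)

Access #0 fault: NONE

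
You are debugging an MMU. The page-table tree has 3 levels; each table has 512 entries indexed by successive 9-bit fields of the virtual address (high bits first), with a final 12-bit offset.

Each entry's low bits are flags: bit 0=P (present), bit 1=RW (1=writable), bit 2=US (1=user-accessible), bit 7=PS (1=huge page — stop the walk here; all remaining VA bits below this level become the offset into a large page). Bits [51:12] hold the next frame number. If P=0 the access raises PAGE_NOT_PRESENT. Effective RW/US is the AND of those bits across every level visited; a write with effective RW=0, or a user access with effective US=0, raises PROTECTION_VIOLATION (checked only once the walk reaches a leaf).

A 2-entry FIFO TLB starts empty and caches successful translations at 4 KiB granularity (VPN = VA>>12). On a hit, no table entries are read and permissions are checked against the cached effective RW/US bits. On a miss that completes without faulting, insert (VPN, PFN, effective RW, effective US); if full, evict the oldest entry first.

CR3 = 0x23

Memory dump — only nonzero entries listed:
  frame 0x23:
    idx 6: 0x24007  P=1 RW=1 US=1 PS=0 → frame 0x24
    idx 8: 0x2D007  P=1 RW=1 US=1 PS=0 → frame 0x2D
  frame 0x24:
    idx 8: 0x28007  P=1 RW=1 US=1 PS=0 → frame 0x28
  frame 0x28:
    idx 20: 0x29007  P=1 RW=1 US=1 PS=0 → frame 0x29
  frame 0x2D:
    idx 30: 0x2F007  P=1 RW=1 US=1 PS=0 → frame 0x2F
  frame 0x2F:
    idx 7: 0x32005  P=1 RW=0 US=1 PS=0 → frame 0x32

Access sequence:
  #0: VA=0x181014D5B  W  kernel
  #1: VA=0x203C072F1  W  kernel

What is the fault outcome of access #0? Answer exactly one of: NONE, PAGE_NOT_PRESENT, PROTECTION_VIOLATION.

Per-access translation:
#0 VA=0x181014D5B (w,kernel):
  L0: frame=0x23 idx=6 entry=0x24007 [P=1 RW=1 US=1 PS=0]
  L1: frame=0x24 idx=8 entry=0x28007 [P=1 RW=1 US=1 PS=0]
  L2: frame=0x28 idx=20 entry=0x29007 [P=1 RW=1 US=1 PS=0]
  ⇒ phys 0x29D5B  [3 reads]
#1 VA=0x203C072F1 (w,kernel):
  L0: frame=0x23 idx=8 entry=0x2D007 [P=1 RW=1 US=1 PS=0]
  L1: frame=0x2D idx=30 entry=0x2F007 [P=1 RW=1 US=1 PS=0]
  L2: frame=0x2F idx=7 entry=0x32005 [P=1 RW=0 US=1 PS=0]
  ✗ PROTECTION_VIOLATION  [3 reads]

Access #0 fault: NONE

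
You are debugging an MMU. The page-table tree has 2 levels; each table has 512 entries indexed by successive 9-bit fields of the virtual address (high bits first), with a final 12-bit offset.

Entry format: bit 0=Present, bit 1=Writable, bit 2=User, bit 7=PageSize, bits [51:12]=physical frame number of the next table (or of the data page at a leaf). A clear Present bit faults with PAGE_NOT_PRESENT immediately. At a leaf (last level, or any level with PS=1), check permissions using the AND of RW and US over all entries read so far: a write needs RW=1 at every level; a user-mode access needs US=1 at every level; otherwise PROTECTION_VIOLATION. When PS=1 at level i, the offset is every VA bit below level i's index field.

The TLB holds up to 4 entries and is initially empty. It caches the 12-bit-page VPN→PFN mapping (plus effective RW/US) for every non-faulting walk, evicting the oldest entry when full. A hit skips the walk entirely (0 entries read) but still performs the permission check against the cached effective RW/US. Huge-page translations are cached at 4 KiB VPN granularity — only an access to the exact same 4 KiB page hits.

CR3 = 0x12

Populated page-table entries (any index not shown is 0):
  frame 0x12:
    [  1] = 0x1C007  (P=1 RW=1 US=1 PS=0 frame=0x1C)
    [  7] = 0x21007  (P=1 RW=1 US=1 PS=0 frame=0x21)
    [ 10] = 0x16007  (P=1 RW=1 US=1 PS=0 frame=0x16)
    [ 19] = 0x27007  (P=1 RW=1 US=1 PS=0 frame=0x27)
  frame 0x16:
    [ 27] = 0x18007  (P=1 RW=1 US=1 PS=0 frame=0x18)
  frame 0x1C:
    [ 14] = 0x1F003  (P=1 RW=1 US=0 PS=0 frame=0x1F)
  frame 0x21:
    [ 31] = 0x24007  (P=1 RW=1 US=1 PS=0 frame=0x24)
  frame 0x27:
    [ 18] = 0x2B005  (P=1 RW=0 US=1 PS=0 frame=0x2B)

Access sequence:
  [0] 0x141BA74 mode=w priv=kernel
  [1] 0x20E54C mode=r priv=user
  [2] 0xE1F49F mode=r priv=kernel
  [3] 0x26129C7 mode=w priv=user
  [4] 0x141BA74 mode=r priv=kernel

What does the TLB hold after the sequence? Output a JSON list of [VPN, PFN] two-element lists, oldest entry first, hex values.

Trace:
#0 VA=0x141BA74 (w,kernel):
  L0: frame=0x12 idx=10 entry=0x16007 [P=1 RW=1 US=1 PS=0]
  L1: frame=0x16 idx=27 entry=0x18007 [P=1 RW=1 US=1 PS=0]
  → PA=0x18A74  (2 entries read)
#1 VA=0x20E54C (r,user):
  L0: frame=0x12 idx=1 entry=0x1C007 [P=1 RW=1 US=1 PS=0]
  L1: frame=0x1C idx=14 entry=0x1F003 [P=1 RW=1 US=0 PS=0]
  ⇒ fault: PROTECTION_VIOLATION  — 2 lookups
#2 VA=0xE1F49F (r,kernel):
  L0: frame=0x12 idx=7 entry=0x21007 [P=1 RW=1 US=1 PS=0]
  L1: frame=0x21 idx=31 entry=0x24007 [P=1 RW=1 US=1 PS=0]
  → PA=0x2449F  (2 entries read)
#3 VA=0x26129C7 (w,user):
  L0: frame=0x12 idx=19 entry=0x27007 [P=1 RW=1 US=1 PS=0]
  L1: frame=0x27 idx=18 entry=0x2B005 [P=1 RW=0 US=1 PS=0]
  ⇒ fault: PROTECTION_VIOLATION  — 2 lookups
#4 VA=0x141BA74 (r,kernel):
  TLB hit vpn=0x141B → PA=0x18A74

TLB: [["0x141B", "0x18"], ["0xE1F", "0x24"]]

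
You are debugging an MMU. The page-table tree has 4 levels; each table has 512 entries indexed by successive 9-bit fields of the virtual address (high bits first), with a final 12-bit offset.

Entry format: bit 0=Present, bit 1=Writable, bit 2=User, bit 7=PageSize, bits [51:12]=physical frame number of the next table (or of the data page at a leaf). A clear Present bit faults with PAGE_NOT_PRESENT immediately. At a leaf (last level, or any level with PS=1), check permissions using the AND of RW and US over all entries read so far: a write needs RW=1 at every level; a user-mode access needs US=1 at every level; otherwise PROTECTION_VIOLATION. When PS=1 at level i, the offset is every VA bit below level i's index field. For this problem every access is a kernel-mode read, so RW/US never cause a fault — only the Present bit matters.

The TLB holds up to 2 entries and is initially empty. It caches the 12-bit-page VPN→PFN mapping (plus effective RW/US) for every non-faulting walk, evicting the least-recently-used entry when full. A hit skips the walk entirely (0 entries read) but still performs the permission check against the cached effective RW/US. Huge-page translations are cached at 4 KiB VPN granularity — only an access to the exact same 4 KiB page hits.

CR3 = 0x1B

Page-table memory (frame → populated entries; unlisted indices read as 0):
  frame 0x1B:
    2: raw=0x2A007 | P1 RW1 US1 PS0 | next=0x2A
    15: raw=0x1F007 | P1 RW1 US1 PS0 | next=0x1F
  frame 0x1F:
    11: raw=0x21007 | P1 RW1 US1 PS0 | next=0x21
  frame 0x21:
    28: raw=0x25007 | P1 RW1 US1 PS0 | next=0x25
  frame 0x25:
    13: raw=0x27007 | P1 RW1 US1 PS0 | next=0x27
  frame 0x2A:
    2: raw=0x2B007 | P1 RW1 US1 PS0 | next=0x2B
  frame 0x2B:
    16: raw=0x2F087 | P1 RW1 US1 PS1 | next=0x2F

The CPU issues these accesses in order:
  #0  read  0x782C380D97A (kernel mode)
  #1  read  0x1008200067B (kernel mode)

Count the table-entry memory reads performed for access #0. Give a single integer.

Walk each access:
#0 VA=0x782C380D97A (r,kernel):
  lvl0: tbl 0x1B, slot 15 ⇒ 0x1F007 (P1/RW1/US1/PS0)
  lvl1: tbl 0x1F, slot 11 ⇒ 0x21007 (P1/RW1/US1/PS0)
  lvl2: tbl 0x21, slot 28 ⇒ 0x25007 (P1/RW1/US1/PS0)
  lvl3: tbl 0x25, slot 13 ⇒ 0x27007 (P1/RW1/US1/PS0)
  ⇒ phys 0x2797A  [4 reads]
#1 VA=0x1008200067B (r,kernel):
  lvl0: tbl 0x1B, slot 2 ⇒ 0x2A007 (P1/RW1/US1/PS0)
  lvl1: tbl 0x2A, slot 2 ⇒ 0x2B007 (P1/RW1/US1/PS0)
  lvl2: tbl 0x2B, slot 16 ⇒ 0x2F087 (P1/RW1/US1/PS1)
  ⇒ phys 0x2F67B (huge @L2)  [3 reads]

Entries read for #0: 4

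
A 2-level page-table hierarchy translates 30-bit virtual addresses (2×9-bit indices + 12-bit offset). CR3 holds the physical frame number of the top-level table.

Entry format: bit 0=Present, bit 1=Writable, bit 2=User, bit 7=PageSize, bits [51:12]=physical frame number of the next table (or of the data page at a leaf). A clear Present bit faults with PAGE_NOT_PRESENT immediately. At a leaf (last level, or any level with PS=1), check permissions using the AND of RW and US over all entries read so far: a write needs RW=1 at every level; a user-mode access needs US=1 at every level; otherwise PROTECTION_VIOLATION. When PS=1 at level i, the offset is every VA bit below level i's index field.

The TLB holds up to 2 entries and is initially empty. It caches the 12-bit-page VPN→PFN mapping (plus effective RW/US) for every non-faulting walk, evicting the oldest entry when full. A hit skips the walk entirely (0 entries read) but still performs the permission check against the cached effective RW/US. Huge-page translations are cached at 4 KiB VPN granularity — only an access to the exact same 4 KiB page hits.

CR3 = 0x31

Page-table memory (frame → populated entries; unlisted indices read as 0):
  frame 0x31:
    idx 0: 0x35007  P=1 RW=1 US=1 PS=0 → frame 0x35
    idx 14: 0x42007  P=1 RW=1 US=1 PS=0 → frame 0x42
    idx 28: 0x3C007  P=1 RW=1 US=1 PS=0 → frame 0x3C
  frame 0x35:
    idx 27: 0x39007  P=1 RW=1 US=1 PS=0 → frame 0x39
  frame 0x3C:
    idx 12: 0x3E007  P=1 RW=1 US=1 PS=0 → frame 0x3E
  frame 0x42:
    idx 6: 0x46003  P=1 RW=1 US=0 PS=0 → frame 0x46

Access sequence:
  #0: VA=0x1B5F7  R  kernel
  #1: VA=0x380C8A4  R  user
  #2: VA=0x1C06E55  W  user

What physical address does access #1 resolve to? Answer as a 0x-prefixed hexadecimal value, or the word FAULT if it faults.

Per-access translation:
#0 VA=0x1B5F7 (r,kernel):
  [0] read 0x31 idx=0: raw=0x35007 flags P=1 W=1 U=1 S=0
  [1] read 0x35 idx=27: raw=0x39007 flags P=1 W=1 U=1 S=0
  ⇒ phys 0x395F7  [2 reads]
#1 VA=0x380C8A4 (r,user):
  [0] read 0x31 idx=28: raw=0x3C007 flags P=1 W=1 U=1 S=0
  [1] read 0x3C idx=12: raw=0x3E007 flags P=1 W=1 U=1 S=0
  ⇒ phys 0x3E8A4  [2 reads]
#2 VA=0x1C06E55 (w,user):
  [0] read 0x31 idx=14: raw=0x42007 flags P=1 W=1 U=1 S=0
  [1] read 0x42 idx=6: raw=0x46003 flags P=1 W=1 U=0 S=0
  ✗ PROTECTION_VIOLATION  [2 reads]

Access #1 PA: 0x3E8A4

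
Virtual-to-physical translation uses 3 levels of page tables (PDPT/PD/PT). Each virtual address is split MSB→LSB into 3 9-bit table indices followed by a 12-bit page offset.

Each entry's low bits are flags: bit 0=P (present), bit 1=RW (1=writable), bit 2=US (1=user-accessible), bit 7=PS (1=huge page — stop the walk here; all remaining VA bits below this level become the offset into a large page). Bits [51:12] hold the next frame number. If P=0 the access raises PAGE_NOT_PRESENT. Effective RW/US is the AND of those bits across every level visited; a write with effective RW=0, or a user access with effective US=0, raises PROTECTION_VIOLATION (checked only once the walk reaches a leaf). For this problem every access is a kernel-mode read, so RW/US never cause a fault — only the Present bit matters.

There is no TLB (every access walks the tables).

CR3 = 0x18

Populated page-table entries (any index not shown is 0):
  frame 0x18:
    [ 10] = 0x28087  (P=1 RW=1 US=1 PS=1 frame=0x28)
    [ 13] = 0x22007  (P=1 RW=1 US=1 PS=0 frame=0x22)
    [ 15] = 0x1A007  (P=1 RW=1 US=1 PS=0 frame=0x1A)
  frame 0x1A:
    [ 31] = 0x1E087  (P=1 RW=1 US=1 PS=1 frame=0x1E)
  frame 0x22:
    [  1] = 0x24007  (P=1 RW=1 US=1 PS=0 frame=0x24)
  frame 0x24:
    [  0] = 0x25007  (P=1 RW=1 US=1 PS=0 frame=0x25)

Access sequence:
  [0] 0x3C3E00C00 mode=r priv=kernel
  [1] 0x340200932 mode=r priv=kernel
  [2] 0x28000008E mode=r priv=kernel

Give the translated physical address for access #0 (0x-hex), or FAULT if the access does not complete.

Per-access translation:
#0 VA=0x3C3E00C00 (r,kernel):
  [0] read 0x18 idx=15: raw=0x1A007 flags P=1 W=1 U=1 S=0
  [1] read 0x1A idx=31: raw=0x1E087 flags P=1 W=1 U=1 S=1
  ✓ 0x1EC00 (huge @L1)  — 2 lookups
#1 VA=0x340200932 (r,kernel):
  [0] read 0x18 idx=13: raw=0x22007 flags P=1 W=1 U=1 S=0
  [1] read 0x22 idx=1: raw=0x24007 flags P=1 W=1 U=1 S=0
  [2] read 0x24 idx=0: raw=0x25007 flags P=1 W=1 U=1 S=0
  ✓ 0x25932  — 3 lookups
#2 VA=0x28000008E (r,kernel):
  [0] read 0x18 idx=10: raw=0x28087 flags P=1 W=1 U=1 S=1
  ✓ 0x2808E (huge @L0)  — 1 lookups

Access #0 PA: 0x1EC00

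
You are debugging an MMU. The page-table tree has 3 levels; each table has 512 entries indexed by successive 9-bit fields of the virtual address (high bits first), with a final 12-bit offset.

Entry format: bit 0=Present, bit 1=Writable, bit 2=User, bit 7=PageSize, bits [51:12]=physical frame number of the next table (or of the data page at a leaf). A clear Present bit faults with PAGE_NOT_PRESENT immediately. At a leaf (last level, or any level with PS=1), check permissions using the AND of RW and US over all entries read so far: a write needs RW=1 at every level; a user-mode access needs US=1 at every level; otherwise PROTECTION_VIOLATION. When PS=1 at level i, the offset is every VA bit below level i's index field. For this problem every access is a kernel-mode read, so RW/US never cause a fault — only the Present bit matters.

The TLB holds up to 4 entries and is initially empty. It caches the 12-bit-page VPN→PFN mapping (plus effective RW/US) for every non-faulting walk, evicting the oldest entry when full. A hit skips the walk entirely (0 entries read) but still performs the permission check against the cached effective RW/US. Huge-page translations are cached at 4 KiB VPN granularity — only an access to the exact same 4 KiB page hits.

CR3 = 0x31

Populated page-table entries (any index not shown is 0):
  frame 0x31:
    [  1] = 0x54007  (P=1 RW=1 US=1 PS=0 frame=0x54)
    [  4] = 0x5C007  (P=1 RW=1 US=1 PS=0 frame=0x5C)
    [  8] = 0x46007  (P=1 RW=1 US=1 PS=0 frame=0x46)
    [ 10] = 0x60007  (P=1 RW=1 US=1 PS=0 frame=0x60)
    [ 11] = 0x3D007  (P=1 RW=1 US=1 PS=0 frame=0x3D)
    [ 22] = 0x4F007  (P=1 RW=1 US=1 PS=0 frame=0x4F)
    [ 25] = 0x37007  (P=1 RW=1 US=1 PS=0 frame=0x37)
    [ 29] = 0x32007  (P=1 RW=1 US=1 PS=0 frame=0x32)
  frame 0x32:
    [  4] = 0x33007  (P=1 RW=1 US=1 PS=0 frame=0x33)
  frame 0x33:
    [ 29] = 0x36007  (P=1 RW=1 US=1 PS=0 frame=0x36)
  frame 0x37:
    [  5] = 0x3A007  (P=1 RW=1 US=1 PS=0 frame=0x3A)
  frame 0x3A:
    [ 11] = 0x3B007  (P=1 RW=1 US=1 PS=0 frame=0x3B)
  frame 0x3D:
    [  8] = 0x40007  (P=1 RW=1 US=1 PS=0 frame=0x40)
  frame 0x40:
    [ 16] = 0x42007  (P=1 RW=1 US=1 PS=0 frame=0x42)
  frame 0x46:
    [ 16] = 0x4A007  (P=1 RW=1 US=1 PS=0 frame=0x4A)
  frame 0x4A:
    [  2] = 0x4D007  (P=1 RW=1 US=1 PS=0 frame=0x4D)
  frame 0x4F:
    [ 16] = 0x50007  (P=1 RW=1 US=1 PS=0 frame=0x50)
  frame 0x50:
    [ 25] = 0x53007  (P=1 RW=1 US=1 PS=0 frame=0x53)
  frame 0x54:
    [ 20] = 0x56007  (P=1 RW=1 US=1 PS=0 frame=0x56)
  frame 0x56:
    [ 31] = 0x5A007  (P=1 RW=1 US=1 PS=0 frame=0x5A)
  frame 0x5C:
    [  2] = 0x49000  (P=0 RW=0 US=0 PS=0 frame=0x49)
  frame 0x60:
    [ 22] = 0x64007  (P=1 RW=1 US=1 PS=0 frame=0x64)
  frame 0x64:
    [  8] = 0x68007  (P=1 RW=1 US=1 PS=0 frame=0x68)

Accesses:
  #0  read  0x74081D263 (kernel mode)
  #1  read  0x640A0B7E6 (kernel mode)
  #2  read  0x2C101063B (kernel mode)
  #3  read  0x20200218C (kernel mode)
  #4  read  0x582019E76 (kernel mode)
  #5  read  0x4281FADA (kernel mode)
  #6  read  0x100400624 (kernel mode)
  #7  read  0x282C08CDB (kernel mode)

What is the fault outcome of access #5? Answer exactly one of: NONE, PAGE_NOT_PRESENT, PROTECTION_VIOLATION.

Walk each access:
#0 VA=0x74081D263 (r,kernel):
  lvl0: tbl 0x31, slot 29 ⇒ 0x32007 (P1/RW1/US1/PS0)
  lvl1: tbl 0x32, slot 4 ⇒ 0x33007 (P1/RW1/US1/PS0)
  lvl2: tbl 0x33, slot 29 ⇒ 0x36007 (P1/RW1/US1/PS0)
  → PA=0x36263  (3 entries read)
#1 VA=0x640A0B7E6 (r,kernel):
  lvl0: tbl 0x31, slot 25 ⇒ 0x37007 (P1/RW1/US1/PS0)
  lvl1: tbl 0x37, slot 5 ⇒ 0x3A007 (P1/RW1/US1/PS0)
  lvl2: tbl 0x3A, slot 11 ⇒ 0x3B007 (P1/RW1/US1/PS0)
  → PA=0x3B7E6  (3 entries read)
#2 VA=0x2C101063B (r,kernel):
  lvl0: tbl 0x31, slot 11 ⇒ 0x3D007 (P1/RW1/US1/PS0)
  lvl1: tbl 0x3D, slot 8 ⇒ 0x40007 (P1/RW1/US1/PS0)
  lvl2: tbl 0x40, slot 16 ⇒ 0x42007 (P1/RW1/US1/PS0)
  → PA=0x4263B  (3 entries read)
#3 VA=0x20200218C (r,kernel):
  lvl0: tbl 0x31, slot 8 ⇒ 0x46007 (P1/RW1/US1/PS0)
  lvl1: tbl 0x46, slot 16 ⇒ 0x4A007 (P1/RW1/US1/PS0)
  lvl2: tbl 0x4A, slot 2 ⇒ 0x4D007 (P1/RW1/US1/PS0)
  → PA=0x4D18C  (3 entries read)
#4 VA=0x582019E76 (r,kernel):
  lvl0: tbl 0x31, slot 22 ⇒ 0x4F007 (P1/RW1/US1/PS0)
  lvl1: tbl 0x4F, slot 16 ⇒ 0x50007 (P1/RW1/US1/PS0)
  lvl2: tbl 0x50, slot 25 ⇒ 0x53007 (P1/RW1/US1/PS0)
  → PA=0x53E76  (3 entries read)
#5 VA=0x4281FADA (r,kernel):
  lvl0: tbl 0x31, slot 1 ⇒ 0x54007 (P1/RW1/US1/PS0)
  lvl1: tbl 0x54, slot 20 ⇒ 0x56007 (P1/RW1/US1/PS0)
  lvl2: tbl 0x56, slot 31 ⇒ 0x5A007 (P1/RW1/US1/PS0)
  → PA=0x5AADA  (3 entries read)
#6 VA=0x100400624 (r,kernel):
  lvl0: tbl 0x31, slot 4 ⇒ 0x5C007 (P1/RW1/US1/PS0)
  lvl1: tbl 0x5C, slot 2 ⇒ 0x49000 (P0/RW0/US0/PS0)
  → PAGE_NOT_PRESENT  (2 entries read)
#7 VA=0x282C08CDB (r,kernel):
  lvl0: tbl 0x31, slot 10 ⇒ 0x60007 (P1/RW1/US1/PS0)
  lvl1: tbl 0x60, slot 22 ⇒ 0x64007 (P1/RW1/US1/PS0)
  lvl2: tbl 0x64, slot 8 ⇒ 0x68007 (P1/RW1/US1/PS0)
  → PA=0x68CDB  (3 entries read)

Access #5 fault: NONE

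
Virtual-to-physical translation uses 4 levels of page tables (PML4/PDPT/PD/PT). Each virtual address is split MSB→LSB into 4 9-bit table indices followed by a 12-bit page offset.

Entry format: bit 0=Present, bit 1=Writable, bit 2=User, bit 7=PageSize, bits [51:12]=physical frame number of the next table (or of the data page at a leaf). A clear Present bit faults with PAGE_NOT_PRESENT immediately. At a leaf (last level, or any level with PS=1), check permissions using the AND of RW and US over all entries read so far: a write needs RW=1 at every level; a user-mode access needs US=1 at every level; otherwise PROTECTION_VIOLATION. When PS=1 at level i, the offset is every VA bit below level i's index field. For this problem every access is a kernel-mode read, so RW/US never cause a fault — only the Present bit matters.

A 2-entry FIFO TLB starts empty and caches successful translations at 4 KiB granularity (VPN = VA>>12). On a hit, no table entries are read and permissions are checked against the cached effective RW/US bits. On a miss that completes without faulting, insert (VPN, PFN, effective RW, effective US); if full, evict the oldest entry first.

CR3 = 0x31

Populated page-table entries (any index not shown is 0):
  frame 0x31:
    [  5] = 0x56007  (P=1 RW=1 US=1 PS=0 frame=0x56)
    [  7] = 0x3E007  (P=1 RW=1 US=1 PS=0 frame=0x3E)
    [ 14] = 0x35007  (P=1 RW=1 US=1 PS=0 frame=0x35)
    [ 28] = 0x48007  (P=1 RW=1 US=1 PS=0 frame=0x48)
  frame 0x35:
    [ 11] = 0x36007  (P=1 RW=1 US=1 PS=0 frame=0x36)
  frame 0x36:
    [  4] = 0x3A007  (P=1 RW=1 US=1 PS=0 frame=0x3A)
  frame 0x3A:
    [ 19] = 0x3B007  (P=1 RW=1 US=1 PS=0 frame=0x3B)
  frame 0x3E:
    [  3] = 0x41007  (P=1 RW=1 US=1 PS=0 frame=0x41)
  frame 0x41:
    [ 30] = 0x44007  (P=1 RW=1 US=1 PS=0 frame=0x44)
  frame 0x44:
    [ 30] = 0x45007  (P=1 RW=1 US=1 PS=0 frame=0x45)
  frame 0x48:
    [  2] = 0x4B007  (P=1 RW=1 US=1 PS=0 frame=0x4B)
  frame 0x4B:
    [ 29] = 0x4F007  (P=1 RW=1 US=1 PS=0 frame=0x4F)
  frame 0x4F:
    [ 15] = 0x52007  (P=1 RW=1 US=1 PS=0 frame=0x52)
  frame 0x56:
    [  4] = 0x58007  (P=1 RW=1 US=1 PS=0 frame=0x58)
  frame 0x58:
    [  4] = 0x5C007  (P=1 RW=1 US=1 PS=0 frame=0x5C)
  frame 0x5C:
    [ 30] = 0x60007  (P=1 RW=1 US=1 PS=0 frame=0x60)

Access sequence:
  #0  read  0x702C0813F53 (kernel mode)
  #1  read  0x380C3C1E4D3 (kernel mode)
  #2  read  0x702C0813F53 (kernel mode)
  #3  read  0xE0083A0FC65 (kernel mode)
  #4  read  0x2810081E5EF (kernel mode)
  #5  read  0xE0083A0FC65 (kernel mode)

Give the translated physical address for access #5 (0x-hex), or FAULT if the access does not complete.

Trace:
#0 VA=0x702C0813F53 (r,kernel):
  lvl0: tbl 0x31, slot 14 ⇒ 0x35007 (P1/RW1/US1/PS0)
  lvl1: tbl 0x35, slot 11 ⇒ 0x36007 (P1/RW1/US1/PS0)
  lvl2: tbl 0x36, slot 4 ⇒ 0x3A007 (P1/RW1/US1/PS0)
  lvl3: tbl 0x3A, slot 19 ⇒ 0x3B007 (P1/RW1/US1/PS0)
  ⇒ phys 0x3BF53  [4 reads]
#1 VA=0x380C3C1E4D3 (r,kernel):
  lvl0: tbl 0x31, slot 7 ⇒ 0x3E007 (P1/RW1/US1/PS0)
  lvl1: tbl 0x3E, slot 3 ⇒ 0x41007 (P1/RW1/US1/PS0)
  lvl2: tbl 0x41, slot 30 ⇒ 0x44007 (P1/RW1/US1/PS0)
  lvl3: tbl 0x44, slot 30 ⇒ 0x45007 (P1/RW1/US1/PS0)
  ⇒ phys 0x454D3  [4 reads]
#2 VA=0x702C0813F53 (r,kernel):
  TLB hit vpn=0x702C0813 → PA=0x3BF53
#3 VA=0xE0083A0FC65 (r,kernel):
  lvl0: tbl 0x31, slot 28 ⇒ 0x48007 (P1/RW1/US1/PS0)
  lvl1: tbl 0x48, slot 2 ⇒ 0x4B007 (P1/RW1/US1/PS0)
  lvl2: tbl 0x4B, slot 29 ⇒ 0x4F007 (P1/RW1/US1/PS0)
  lvl3: tbl 0x4F, slot 15 ⇒ 0x52007 (P1/RW1/US1/PS0)
  ⇒ phys 0x52C65  [4 reads]
#4 VA=0x2810081E5EF (r,kernel):
  lvl0: tbl 0x31, slot 5 ⇒ 0x56007 (P1/RW1/US1/PS0)
  lvl1: tbl 0x56, slot 4 ⇒ 0x58007 (P1/RW1/US1/PS0)
  lvl2: tbl 0x58, slot 4 ⇒ 0x5C007 (P1/RW1/US1/PS0)
  lvl3: tbl 0x5C, slot 30 ⇒ 0x60007 (P1/RW1/US1/PS0)
  ⇒ phys 0x605EF  [4 reads]
#5 VA=0xE0083A0FC65 (r,kernel):
  TLB hit vpn=0xE0083A0F → PA=0x52C65

Access #5 PA: 0x52C65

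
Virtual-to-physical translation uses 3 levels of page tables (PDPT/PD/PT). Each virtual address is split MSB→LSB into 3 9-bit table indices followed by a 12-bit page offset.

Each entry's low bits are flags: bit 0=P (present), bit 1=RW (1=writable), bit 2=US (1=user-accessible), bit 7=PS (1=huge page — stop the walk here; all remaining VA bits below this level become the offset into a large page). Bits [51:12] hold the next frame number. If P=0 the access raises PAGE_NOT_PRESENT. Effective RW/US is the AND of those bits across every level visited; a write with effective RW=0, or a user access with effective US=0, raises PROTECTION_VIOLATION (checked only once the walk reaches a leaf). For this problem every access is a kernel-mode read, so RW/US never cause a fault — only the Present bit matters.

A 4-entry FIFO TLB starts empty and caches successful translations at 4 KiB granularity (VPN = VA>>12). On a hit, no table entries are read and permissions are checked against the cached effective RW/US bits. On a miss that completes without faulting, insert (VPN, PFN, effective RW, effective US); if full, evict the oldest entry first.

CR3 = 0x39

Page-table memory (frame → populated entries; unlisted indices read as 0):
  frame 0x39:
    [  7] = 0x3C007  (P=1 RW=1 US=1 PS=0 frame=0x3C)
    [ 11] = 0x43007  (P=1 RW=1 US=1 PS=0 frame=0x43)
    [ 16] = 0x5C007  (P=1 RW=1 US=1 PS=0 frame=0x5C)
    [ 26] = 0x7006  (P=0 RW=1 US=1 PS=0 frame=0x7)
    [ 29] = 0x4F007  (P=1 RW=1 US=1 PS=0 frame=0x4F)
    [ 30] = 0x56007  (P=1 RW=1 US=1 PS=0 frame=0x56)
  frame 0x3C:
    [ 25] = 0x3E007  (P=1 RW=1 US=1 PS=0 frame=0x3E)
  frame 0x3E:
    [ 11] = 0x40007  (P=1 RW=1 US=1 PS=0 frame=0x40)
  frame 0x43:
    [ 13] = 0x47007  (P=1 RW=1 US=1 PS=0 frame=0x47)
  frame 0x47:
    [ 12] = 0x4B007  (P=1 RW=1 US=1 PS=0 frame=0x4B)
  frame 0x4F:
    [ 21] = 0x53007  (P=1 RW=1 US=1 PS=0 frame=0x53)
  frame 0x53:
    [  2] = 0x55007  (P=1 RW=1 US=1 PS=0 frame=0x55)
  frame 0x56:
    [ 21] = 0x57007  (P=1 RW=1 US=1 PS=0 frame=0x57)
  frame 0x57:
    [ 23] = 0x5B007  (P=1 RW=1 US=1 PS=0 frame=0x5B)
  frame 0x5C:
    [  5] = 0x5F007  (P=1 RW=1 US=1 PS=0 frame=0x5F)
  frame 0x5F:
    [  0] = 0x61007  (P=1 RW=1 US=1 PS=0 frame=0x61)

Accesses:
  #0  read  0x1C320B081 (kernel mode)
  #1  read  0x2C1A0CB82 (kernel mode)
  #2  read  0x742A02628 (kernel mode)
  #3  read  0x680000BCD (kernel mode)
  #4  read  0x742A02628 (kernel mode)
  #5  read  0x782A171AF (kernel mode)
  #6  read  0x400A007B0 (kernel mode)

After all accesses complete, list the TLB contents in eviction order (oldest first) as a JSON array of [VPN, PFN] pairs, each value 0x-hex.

Walk each access:
#0 VA=0x1C320B081 (r,kernel):
  [0] read 0x39 idx=7: raw=0x3C007 flags P=1 W=1 U=1 S=0
  [1] read 0x3C idx=25: raw=0x3E007 flags P=1 W=1 U=1 S=0
  [2] read 0x3E idx=11: raw=0x40007 flags P=1 W=1 U=1 S=0
  ⇒ phys 0x40081  [3 reads]
#1 VA=0x2C1A0CB82 (r,kernel):
  [0] read 0x39 idx=11: raw=0x43007 flags P=1 W=1 U=1 S=0
  [1] read 0x43 idx=13: raw=0x47007 flags P=1 W=1 U=1 S=0
  [2] read 0x47 idx=12: raw=0x4B007 flags P=1 W=1 U=1 S=0
  ⇒ phys 0x4BB82  [3 reads]
#2 VA=0x742A02628 (r,kernel):
  [0] read 0x39 idx=29: raw=0x4F007 flags P=1 W=1 U=1 S=0
  [1] read 0x4F idx=21: raw=0x53007 flags P=1 W=1 U=1 S=0
  [2] read 0x53 idx=2: raw=0x55007 flags P=1 W=1 U=1 S=0
  ⇒ phys 0x55628  [3 reads]
#3 VA=0x680000BCD (r,kernel):
  [0] read 0x39 idx=26: raw=0x7006 flags P=0 W=1 U=1 S=0
  ⇒ fault: PAGE_NOT_PRESENT  — 1 lookups
#4 VA=0x742A02628 (r,kernel):
  TLB hit vpn=0x742A02 → PA=0x55628
#5 VA=0x782A171AF (r,kernel):
  [0] read 0x39 idx=30: raw=0x56007 flags P=1 W=1 U=1 S=0
  [1] read 0x56 idx=21: raw=0x57007 flags P=1 W=1 U=1 S=0
  [2] read 0x57 idx=23: raw=0x5B007 flags P=1 W=1 U=1 S=0
  ⇒ phys 0x5B1AF  [3 reads]
#6 VA=0x400A007B0 (r,kernel):
  [0] read 0x39 idx=16: raw=0x5C007 flags P=1 W=1 U=1 S=0
  [1] read 0x5C idx=5: raw=0x5F007 flags P=1 W=1 U=1 S=0
  [2] read 0x5F idx=0: raw=0x61007 flags P=1 W=1 U=1 S=0
  ⇒ phys 0x617B0  [3 reads]

TLB: [["0x2C1A0C", "0x4B"], ["0x742A02", "0x55"], ["0x782A17", "0x5B"], ["0x400A00", "0x61"]]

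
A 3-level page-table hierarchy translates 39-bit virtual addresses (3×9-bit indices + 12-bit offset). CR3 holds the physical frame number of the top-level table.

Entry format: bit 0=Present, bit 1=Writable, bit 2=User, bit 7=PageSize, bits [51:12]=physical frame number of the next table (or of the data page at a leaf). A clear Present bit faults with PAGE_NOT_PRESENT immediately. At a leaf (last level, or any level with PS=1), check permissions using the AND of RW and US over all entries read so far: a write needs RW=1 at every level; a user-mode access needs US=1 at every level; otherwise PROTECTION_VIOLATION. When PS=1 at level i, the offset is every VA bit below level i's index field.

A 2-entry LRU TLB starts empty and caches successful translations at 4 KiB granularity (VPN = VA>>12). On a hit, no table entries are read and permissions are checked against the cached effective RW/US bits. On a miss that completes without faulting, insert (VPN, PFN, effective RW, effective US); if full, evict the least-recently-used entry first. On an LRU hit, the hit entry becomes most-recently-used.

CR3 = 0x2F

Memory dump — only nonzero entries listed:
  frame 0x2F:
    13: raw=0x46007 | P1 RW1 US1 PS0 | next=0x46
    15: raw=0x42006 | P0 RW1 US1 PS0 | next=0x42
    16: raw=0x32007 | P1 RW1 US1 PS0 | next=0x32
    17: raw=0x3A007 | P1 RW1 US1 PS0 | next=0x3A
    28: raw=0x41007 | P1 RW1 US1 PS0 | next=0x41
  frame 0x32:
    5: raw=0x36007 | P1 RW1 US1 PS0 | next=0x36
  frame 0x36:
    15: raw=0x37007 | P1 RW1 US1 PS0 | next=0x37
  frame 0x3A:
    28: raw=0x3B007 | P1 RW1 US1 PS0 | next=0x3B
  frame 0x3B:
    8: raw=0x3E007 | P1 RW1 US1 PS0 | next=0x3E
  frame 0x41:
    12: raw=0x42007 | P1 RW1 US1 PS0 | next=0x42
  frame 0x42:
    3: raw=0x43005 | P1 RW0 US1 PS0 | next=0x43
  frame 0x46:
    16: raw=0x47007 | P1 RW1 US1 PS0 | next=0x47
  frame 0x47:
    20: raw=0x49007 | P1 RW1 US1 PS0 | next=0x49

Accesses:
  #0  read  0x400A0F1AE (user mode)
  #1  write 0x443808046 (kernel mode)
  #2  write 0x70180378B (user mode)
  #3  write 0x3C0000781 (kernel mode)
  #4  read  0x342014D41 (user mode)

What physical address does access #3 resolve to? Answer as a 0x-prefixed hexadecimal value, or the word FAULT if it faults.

Per-access translation:
#0 VA=0x400A0F1AE (r,user):
  [0] read 0x2F idx=16: raw=0x32007 flags P=1 W=1 U=1 S=0
  [1] read 0x32 idx=5: raw=0x36007 flags P=1 W=1 U=1 S=0
  [2] read 0x36 idx=15: raw=0x37007 flags P=1 W=1 U=1 S=0
  ⇒ phys 0x371AE  [3 reads]
#1 VA=0x443808046 (w,kernel):
  [0] read 0x2F idx=17: raw=0x3A007 flags P=1 W=1 U=1 S=0
  [1] read 0x3A idx=28: raw=0x3B007 flags P=1 W=1 U=1 S=0
  [2] read 0x3B idx=8: raw=0x3E007 flags P=1 W=1 U=1 S=0
  ⇒ phys 0x3E046  [3 reads]
#2 VA=0x70180378B (w,user):
  [0] read 0x2F idx=28: raw=0x41007 flags P=1 W=1 U=1 S=0
  [1] read 0x41 idx=12: raw=0x42007 flags P=1 W=1 U=1 S=0
  [2] read 0x42 idx=3: raw=0x43005 flags P=1 W=0 U=1 S=0
  ⇒ fault: PROTECTION_VIOLATION  — 3 lookups
#3 VA=0x3C0000781 (w,kernel):
  [0] read 0x2F idx=15: raw=0x42006 flags P=0 W=1 U=1 S=0
  ⇒ fault: PAGE_NOT_PRESENT  — 1 lookups
#4 VA=0x342014D41 (r,user):
  [0] read 0x2F idx=13: raw=0x46007 flags P=1 W=1 U=1 S=0
  [1] read 0x46 idx=16: raw=0x47007 flags P=1 W=1 U=1 S=0
  [2] read 0x47 idx=20: raw=0x49007 flags P=1 W=1 U=1 S=0
  ⇒ phys 0x49D41  [3 reads]

Access #3 PA: FAULT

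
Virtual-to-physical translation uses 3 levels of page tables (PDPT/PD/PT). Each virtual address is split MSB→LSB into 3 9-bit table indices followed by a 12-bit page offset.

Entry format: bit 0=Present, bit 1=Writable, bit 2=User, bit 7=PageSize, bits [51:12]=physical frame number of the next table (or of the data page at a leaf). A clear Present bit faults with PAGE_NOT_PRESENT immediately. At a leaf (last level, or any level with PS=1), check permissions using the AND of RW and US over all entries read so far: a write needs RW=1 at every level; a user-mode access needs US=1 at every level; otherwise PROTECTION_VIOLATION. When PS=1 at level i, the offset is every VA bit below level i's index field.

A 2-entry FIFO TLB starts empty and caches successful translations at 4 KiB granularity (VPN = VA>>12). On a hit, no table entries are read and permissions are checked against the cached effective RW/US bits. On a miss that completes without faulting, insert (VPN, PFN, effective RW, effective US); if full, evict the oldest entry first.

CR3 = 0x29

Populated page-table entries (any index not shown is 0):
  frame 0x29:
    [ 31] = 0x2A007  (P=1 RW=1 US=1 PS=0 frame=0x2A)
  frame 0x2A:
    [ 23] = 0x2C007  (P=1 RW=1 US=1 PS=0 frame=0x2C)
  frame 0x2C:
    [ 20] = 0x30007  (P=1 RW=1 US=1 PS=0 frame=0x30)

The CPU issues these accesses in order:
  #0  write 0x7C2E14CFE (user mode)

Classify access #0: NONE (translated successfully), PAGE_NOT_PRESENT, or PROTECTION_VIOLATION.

Walk each access:
#0 VA=0x7C2E14CFE (w,user):
  L0 @0x29[31] → 0x2A007  P=1,RW=1,US=1,PS=0
  L1 @0x2A[23] → 0x2C007  P=1,RW=1,US=1,PS=0
  L2 @0x2C[20] → 0x30007  P=1,RW=1,US=1,PS=0
  → PA=0x30CFE  (3 entries read)

Access #0 fault: NONE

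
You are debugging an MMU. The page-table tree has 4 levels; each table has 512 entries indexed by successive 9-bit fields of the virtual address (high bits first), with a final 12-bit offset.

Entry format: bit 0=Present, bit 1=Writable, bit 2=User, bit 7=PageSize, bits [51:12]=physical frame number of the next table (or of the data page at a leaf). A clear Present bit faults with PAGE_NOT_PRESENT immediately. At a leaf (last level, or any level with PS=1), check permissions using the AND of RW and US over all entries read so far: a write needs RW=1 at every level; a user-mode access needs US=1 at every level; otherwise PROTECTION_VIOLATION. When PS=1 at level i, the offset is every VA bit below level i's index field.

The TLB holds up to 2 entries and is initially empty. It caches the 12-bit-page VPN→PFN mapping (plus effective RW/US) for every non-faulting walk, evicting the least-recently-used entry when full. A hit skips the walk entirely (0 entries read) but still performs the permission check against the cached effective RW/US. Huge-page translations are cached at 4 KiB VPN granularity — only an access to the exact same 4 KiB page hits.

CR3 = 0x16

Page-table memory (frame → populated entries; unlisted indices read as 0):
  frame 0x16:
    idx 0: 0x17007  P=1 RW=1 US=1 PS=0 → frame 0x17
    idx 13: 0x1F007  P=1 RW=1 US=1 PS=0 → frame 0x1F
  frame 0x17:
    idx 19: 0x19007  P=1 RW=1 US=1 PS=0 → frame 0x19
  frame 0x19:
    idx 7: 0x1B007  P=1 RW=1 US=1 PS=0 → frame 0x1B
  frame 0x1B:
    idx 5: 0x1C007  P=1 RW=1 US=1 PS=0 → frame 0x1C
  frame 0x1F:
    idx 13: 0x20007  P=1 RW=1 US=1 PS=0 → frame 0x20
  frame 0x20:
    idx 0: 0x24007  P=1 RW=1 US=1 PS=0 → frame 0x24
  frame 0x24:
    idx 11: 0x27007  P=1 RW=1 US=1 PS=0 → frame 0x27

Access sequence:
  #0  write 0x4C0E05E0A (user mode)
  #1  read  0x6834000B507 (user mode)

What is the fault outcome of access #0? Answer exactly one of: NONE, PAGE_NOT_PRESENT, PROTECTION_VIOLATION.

Walk each access:
#0 VA=0x4C0E05E0A (w,user):
  lvl0: tbl 0x16, slot 0 ⇒ 0x17007 (P1/RW1/US1/PS0)
  lvl1: tbl 0x17, slot 19 ⇒ 0x19007 (P1/RW1/US1/PS0)
  lvl2: tbl 0x19, slot 7 ⇒ 0x1B007 (P1/RW1/US1/PS0)
  lvl3: tbl 0x1B, slot 5 ⇒ 0x1C007 (P1/RW1/US1/PS0)
  ✓ 0x1CE0A  — 4 lookups
#1 VA=0x6834000B507 (r,user):
  lvl0: tbl 0x16, slot 13 ⇒ 0x1F007 (P1/RW1/US1/PS0)
  lvl1: tbl 0x1F, slot 13 ⇒ 0x20007 (P1/RW1/US1/PS0)
  lvl2: tbl 0x20, slot 0 ⇒ 0x24007 (P1/RW1/US1/PS0)
  lvl3: tbl 0x24, slot 11 ⇒ 0x27007 (P1/RW1/US1/PS0)
  ✓ 0x27507  — 4 lookups

Access #0 fault: NONE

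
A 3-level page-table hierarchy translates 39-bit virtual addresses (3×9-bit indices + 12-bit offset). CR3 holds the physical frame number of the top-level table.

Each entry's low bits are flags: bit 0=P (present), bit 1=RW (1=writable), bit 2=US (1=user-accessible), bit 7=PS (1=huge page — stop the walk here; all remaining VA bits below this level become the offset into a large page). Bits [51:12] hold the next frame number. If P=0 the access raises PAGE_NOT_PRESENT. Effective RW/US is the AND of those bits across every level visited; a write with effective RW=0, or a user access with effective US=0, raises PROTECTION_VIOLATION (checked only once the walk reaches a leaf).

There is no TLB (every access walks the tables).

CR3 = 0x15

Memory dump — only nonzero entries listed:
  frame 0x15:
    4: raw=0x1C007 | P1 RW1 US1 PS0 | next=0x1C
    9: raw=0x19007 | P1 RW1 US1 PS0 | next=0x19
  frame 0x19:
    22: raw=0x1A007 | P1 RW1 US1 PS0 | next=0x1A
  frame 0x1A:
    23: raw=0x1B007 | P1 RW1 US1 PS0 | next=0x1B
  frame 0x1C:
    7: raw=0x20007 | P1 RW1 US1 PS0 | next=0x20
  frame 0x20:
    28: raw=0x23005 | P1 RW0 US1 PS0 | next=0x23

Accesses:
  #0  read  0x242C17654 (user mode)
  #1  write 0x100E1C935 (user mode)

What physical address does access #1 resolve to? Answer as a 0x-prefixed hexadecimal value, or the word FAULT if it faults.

Trace:
#0 VA=0x242C17654 (r,user):
  lvl0: tbl 0x15, slot 9 ⇒ 0x19007 (P1/RW1/US1/PS0)
  lvl1: tbl 0x19, slot 22 ⇒ 0x1A007 (P1/RW1/US1/PS0)
  lvl2: tbl 0x1A, slot 23 ⇒ 0x1B007 (P1/RW1/US1/PS0)
  ✓ 0x1B654  — 3 lookups
#1 VA=0x100E1C935 (w,user):
  lvl0: tbl 0x15, slot 4 ⇒ 0x1C007 (P1/RW1/US1/PS0)
  lvl1: tbl 0x1C, slot 7 ⇒ 0x20007 (P1/RW1/US1/PS0)
  lvl2: tbl 0x20, slot 28 ⇒ 0x23005 (P1/RW0/US1/PS0)
  → PROTECTION_VIOLATION  (3 entries read)

Access #1 PA: FAULT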